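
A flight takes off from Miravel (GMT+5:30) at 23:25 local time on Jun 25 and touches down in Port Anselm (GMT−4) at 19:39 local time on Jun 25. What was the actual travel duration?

Departure in UTC: 23:25 − 5:30 = 17:55 on Jun 25.
Arrival in UTC: 19:39 + 4:00 = 23:39 on Jun 25.
Elapsed = 23:39 − 17:55 = 5 hours 44 minutes.

5 hours 44 minutes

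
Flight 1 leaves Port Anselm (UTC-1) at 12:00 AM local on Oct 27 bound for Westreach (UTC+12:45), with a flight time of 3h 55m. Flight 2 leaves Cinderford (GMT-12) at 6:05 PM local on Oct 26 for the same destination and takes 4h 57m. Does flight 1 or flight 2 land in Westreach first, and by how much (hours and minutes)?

the first, by 6 hours 7 minutes

Flight 1 in UTC: 12:00 AM + 1:00 = 1:00 AM on Oct 27.
+3 hours and 55 minutes → arrive 4:55 AM UTC on Oct 27.
Flight 2 in UTC: 6:05 PM + 12:00 = 6:05 AM on Oct 27.
+4 hours 57 minutes → arrive 11:02 AM UTC on Oct 27.
Flight 1 lands earlier by 6 hours 7 minutes.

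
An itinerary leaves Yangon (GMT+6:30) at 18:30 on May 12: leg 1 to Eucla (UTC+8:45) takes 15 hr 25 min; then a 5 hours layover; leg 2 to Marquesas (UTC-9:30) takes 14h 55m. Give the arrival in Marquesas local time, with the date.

13:50 on May 13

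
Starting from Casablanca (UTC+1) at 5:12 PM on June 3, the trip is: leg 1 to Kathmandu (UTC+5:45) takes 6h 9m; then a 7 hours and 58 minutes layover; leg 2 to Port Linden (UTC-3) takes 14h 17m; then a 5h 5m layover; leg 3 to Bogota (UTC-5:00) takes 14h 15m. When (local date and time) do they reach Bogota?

10:56 AM on Jun 5

Convert departure to UTC: 5:12 PM − 1:00 = 4:12 PM UTC on Jun 3.
Add 6 hours 9 minutes leg 1 → 10:21 PM UTC.
Add 7 hours and 58 minutes layover in Kathmandu → 6:19 AM UTC (Jun 4).
Add 14 hours and 17 minutes leg 2 → 8:36 PM UTC.
Add 5 hours and 5 minutes layover in Port Linden → 1:41 AM UTC (Jun 5).
Add 14 hours and 15 minutes leg 3 → 3:56 PM UTC.
Bogota is UTC−5:00, so local arrival = 3:56 PM − 5:00 = 10:56 AM on Jun 5.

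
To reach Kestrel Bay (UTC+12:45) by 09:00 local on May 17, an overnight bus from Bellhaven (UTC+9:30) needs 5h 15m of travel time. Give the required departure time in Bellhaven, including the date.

Target arrival in UTC: 09:00 − 12:45 = 20:15 on May 16.
Subtract 5 hours and 15 minutes → departure 15:00 UTC on May 16.
Bellhaven is UTC+9:30: 15:00 + 9:30 = 00:30 on May 17.

00:30 on May 17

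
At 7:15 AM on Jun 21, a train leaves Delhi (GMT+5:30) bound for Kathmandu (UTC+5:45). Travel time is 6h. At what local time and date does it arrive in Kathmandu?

1:30 PM on Jun 21

Convert departure to UTC: 7:15 AM − 5:30 = 1:45 AM UTC on Jun 21.
Add 6 hours travel time → 7:45 AM UTC.
Kathmandu is UTC+5:45, so local arrival = 7:45 AM + 5:45 = 1:30 PM on Jun 21.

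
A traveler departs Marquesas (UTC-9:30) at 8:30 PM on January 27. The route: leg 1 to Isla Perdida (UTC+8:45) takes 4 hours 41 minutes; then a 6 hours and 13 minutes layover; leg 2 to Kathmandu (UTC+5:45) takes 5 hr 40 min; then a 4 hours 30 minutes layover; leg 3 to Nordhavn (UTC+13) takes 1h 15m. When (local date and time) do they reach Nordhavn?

5:19 PM on Jan 29

Convert departure to UTC: 8:30 PM + 9:30 = 6:00 AM UTC on Jan 28.
Add 4 hours and 41 minutes leg 1 → 10:41 AM UTC.
Add 6 hours 13 minutes layover in Isla Perdida → 4:54 PM UTC.
Add 5 hours 40 minutes leg 2 → 10:34 PM UTC.
Add 4 hours and 30 minutes layover in Kathmandu → 3:04 AM UTC (Jan 29).
Add 1 hour 15 minutes leg 3 → 4:19 AM UTC.
Nordhavn is UTC+13:00, so local arrival = 4:19 AM + 13:00 = 5:19 PM on Jan 29.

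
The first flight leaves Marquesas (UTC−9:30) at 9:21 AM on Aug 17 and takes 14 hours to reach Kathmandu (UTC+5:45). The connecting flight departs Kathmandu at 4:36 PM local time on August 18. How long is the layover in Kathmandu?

2 hours

Convert departure to UTC: 9:21 AM + 9:30 = 6:51 PM UTC on Aug 17.
Add 14 hours flight time → 8:51 AM UTC (Aug 18).
Kathmandu is UTC+5:45, so local arrival = 8:51 AM + 5:45 = 2:36 PM on Aug 18.
Layover = 4:36 PM − 2:36 PM = 2 hours.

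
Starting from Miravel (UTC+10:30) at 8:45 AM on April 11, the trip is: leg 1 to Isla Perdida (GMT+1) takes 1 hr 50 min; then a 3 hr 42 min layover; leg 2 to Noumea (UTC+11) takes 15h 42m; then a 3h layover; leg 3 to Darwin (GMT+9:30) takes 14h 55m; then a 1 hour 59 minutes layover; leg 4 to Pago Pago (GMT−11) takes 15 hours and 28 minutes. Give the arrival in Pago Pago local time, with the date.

Convert departure to UTC: 8:45 AM − 10:30 = 10:15 PM UTC on Apr 10.
Add 1 hour 50 minutes leg 1 → 12:05 AM UTC (Apr 11).
Add 3 hours 42 minutes layover in Isla Perdida → 3:47 AM UTC.
Add 15 hours 42 minutes leg 2 → 7:29 PM UTC.
Add 3 hours layover in Noumea → 10:29 PM UTC.
Add 14 hours and 55 minutes leg 3 → 1:24 PM UTC (Apr 12).
Add 1 hour and 59 minutes layover in Darwin → 3:23 PM UTC.
Add 15 hours and 28 minutes leg 4 → 6:51 AM UTC (Apr 13).
Pago Pago is UTC−11:00, so local arrival = 6:51 AM − 11:00 = 7:51 PM on Apr 12.

7:51 PM on Apr 12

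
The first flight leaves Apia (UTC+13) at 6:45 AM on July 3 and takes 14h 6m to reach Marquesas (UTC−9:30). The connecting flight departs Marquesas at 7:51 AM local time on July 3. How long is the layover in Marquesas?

Convert departure to UTC: 6:45 AM − 13:00 = 5:45 PM UTC on Jul 2.
Add 14 hours 6 minutes flight time → 7:51 AM UTC (Jul 3).
Marquesas is UTC−9:30, so local arrival = 7:51 AM − 9:30 = 10:21 PM on Jul 2.
Layover = 7:51 AM − 10:21 PM (+1 day) = 9 hours 30 minutes.

9 hours 30 minutes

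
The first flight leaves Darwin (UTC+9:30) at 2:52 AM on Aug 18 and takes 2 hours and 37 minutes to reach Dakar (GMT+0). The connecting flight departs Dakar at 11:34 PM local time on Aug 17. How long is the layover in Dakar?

Convert departure to UTC: 2:52 AM − 9:30 = 5:22 PM UTC on Aug 17.
Add 2 hours 37 minutes flight time → 7:59 PM UTC.
Dakar is UTC+0, so local arrival is the same: 7:59 PM on Aug 17.
Layover = 11:34 PM − 7:59 PM = 3 hours 35 minutes.

3 hours 35 minutes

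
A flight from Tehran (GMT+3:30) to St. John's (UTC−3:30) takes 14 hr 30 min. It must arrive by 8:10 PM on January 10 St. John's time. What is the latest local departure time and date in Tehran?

12:40 PM on January 10

Target arrival in UTC: 8:10 PM + 3:30 = 11:40 PM on Jan 10.
Subtract 14 hours and 30 minutes → departure 9:10 AM UTC on Jan 10.
Tehran is UTC+3:30: 9:10 AM + 3:30 = 12:40 PM on Jan 10.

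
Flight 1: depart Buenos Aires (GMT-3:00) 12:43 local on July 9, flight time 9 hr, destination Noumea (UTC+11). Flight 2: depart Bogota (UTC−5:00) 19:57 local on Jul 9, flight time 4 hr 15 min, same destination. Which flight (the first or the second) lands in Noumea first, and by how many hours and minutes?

the first, by 4 hours 29 minutes

Flight 1 in UTC: 12:43 + 3:00 = 15:43 on Jul 9.
+9 hours → arrive 00:43 UTC on Jul 10.
Flight 2 in UTC: 19:57 + 5:00 = 00:57 on Jul 10.
+4 hours and 15 minutes → arrive 05:12 UTC on Jul 10.
Flight 1 lands earlier by 4 hours 29 minutes.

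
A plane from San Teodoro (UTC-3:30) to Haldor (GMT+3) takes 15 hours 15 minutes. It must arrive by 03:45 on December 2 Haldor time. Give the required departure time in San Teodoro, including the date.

Target arrival in UTC: 03:45 − 3:00 = 00:45 on Dec 2.
Subtract 15 hours and 15 minutes → departure 09:30 UTC on Dec 1.
San Teodoro is UTC−3:30: 09:30 − 3:30 = 06:00 on Dec 1.

06:00 on December 1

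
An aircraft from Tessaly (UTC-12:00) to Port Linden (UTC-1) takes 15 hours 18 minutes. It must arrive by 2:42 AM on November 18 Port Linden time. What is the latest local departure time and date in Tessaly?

Target arrival in UTC: 2:42 AM + 1:00 = 3:42 AM on Nov 18.
Subtract 15 hours and 18 minutes → departure 12:24 PM UTC on Nov 17.
Tessaly is UTC−12:00: 12:24 PM − 12:00 = 12:24 AM on Nov 17.

12:24 AM on Nov 17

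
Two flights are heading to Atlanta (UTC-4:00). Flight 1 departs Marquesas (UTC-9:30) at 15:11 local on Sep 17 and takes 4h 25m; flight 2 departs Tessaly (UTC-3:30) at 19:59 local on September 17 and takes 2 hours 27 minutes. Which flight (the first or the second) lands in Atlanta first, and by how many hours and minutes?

the second, by 3 hours 10 minutes

Flight 1 in UTC: 15:11 + 9:30 = 00:41 on Sep 18.
+4 hours and 25 minutes → arrive 05:06 UTC on Sep 18.
Flight 2 in UTC: 19:59 + 3:30 = 23:29 on Sep 17.
+2 hours 27 minutes → arrive 01:56 UTC on Sep 18.
Flight 2 lands earlier by 3 hours 10 minutes.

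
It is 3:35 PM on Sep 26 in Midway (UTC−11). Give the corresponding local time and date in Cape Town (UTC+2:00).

In UTC: 3:35 PM + 11:00 = 2:35 AM on Sep 27.
Cape Town is UTC+2:00: 2:35 AM + 2:00 = 4:35 AM on Sep 27.

4:35 AM on September 27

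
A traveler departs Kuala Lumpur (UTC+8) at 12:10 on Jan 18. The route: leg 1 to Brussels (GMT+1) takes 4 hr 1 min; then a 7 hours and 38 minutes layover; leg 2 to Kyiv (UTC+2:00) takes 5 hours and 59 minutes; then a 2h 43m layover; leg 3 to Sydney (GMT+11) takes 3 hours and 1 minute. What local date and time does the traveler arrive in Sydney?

14:32 on Jan 19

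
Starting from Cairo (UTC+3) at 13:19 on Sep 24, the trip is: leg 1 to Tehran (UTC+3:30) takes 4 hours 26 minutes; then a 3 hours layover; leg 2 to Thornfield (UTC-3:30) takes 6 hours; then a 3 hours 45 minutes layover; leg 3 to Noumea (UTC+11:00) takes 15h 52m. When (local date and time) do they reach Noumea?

Convert departure to UTC: 13:19 − 3:00 = 10:19 UTC on Sep 24.
Add 4 hours and 26 minutes leg 1 → 14:45 UTC.
Add 3 hours layover in Tehran → 17:45 UTC.
Add 6 hours leg 2 → 23:45 UTC.
Add 3 hours and 45 minutes layover in Thornfield → 03:30 UTC (Sep 25).
Add 15 hours and 52 minutes leg 3 → 19:22 UTC.
Noumea is UTC+11:00, so local arrival = 19:22 + 11:00 = 06:22 on Sep 26.

06:22 on September 26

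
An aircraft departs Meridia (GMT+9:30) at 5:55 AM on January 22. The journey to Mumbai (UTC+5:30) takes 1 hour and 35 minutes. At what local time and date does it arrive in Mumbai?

Convert departure to UTC: 5:55 AM − 9:30 = 8:25 PM UTC on Jan 21.
Add 1 hour 35 minutes travel time → 10:00 PM UTC.
Mumbai is UTC+5:30, so local arrival = 10:00 PM + 5:30 = 3:30 AM on Jan 22.

3:30 AM on January 22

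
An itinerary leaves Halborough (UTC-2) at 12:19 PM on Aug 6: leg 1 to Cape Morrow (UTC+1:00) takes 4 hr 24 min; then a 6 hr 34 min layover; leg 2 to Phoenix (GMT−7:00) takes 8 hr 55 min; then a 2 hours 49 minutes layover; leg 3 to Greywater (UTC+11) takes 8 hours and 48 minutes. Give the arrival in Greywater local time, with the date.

Convert departure to UTC: 12:19 PM + 2:00 = 2:19 PM UTC on Aug 6.
Add 4 hours and 24 minutes leg 1 → 6:43 PM UTC.
Add 6 hours and 34 minutes layover in Cape Morrow → 1:17 AM UTC (Aug 7).
Add 8 hours and 55 minutes leg 2 → 10:12 AM UTC.
Add 2 hours and 49 minutes layover in Phoenix → 1:01 PM UTC.
Add 8 hours and 48 minutes leg 3 → 9:49 PM UTC.
Greywater is UTC+11:00, so local arrival = 9:49 PM + 11:00 = 8:49 AM on Aug 8.

8:49 AM on Aug 8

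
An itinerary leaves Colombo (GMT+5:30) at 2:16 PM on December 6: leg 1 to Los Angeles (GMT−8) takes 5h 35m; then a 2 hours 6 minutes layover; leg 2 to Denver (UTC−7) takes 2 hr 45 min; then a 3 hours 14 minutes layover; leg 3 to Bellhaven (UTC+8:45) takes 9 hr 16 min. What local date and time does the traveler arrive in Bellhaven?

Convert departure to UTC: 2:16 PM − 5:30 = 8:46 AM UTC on Dec 6.
Add 5 hours 35 minutes leg 1 → 2:21 PM UTC.
Add 2 hours 6 minutes layover in Los Angeles → 4:27 PM UTC.
Add 2 hours and 45 minutes leg 2 → 7:12 PM UTC.
Add 3 hours 14 minutes layover in Denver → 10:26 PM UTC.
Add 9 hours 16 minutes leg 3 → 7:42 AM UTC (Dec 7).
Bellhaven is UTC+8:45, so local arrival = 7:42 AM + 8:45 = 4:27 PM on Dec 7.

4:27 PM on December 7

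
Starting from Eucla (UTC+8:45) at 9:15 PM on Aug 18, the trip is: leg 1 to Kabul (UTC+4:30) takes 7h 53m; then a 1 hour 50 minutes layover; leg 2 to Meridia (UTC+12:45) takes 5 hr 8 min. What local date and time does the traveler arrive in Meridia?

4:06 PM on August 19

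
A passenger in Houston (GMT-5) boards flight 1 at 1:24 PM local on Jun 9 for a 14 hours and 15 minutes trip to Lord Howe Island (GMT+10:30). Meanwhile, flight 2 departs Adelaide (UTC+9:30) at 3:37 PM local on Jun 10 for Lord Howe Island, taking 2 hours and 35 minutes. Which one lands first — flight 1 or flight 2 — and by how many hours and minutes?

Flight 1 in UTC: 1:24 PM + 5:00 = 6:24 PM on Jun 9.
+14 hours and 15 minutes → arrive 8:39 AM UTC on Jun 10.
Flight 2 in UTC: 3:37 PM − 9:30 = 6:07 AM on Jun 10.
+2 hours 35 minutes → arrive 8:42 AM UTC on Jun 10.
Flight 1 lands earlier by 3 minutes.

the first, by 3 minutes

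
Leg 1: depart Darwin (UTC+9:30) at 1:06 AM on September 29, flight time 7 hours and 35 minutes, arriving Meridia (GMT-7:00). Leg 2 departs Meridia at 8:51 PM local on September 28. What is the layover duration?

Convert departure to UTC: 1:06 AM − 9:30 = 3:36 PM UTC on Sep 28.
Add 7 hours and 35 minutes flight time → 11:11 PM UTC.
Meridia is UTC−7:00, so local arrival = 11:11 PM − 7:00 = 4:11 PM on Sep 28.
Layover = 8:51 PM − 4:11 PM = 4 hours 40 minutes.

4 hours 40 minutes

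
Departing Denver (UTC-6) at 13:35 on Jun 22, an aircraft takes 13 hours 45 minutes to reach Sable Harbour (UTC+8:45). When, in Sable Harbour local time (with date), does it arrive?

Convert departure to UTC: 13:35 + 6:00 = 19:35 UTC on Jun 22.
Add 13 hours 45 minutes travel time → 09:20 UTC (Jun 23).
Sable Harbour is UTC+8:45, so local arrival = 09:20 + 8:45 = 18:05 on Jun 23.

18:05 on Jun 23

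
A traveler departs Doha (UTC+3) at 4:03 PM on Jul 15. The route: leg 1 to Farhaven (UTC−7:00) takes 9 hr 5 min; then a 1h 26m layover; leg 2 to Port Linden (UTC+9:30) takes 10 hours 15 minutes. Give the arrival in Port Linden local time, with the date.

7:19 PM on July 16

Convert departure to UTC: 4:03 PM − 3:00 = 1:03 PM UTC on Jul 15.
Add 9 hours and 5 minutes leg 1 → 10:08 PM UTC.
Add 1 hour and 26 minutes layover in Farhaven → 11:34 PM UTC.
Add 10 hours 15 minutes leg 2 → 9:49 AM UTC (Jul 16).
Port Linden is UTC+9:30, so local arrival = 9:49 AM + 9:30 = 7:19 PM on Jul 16.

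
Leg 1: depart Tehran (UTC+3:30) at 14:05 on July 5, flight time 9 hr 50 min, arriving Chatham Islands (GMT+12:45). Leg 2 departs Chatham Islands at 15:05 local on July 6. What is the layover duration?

5 hours 55 minutes

Convert departure to UTC: 14:05 − 3:30 = 10:35 UTC on Jul 5.
Add 9 hours and 50 minutes flight time → 20:25 UTC.
Chatham Islands is UTC+12:45, so local arrival = 20:25 + 12:45 = 09:10 on Jul 6.
Layover = 15:05 − 09:10 = 5 hours 55 minutes.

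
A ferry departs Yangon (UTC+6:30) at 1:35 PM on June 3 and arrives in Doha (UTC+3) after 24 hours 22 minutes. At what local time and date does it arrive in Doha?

10:27 AM on June 4

Convert departure to UTC: 1:35 PM − 6:30 = 7:05 AM UTC on Jun 3.
Add 24 hours and 22 minutes travel time → 7:27 AM UTC (Jun 4).
Doha is UTC+3:00, so local arrival = 7:27 AM + 3:00 = 10:27 AM on Jun 4.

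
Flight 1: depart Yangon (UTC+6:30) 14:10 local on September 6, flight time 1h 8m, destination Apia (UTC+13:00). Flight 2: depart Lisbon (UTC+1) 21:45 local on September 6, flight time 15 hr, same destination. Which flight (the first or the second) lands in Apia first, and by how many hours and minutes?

the first, by 26 hours 57 minutes

Flight 1 in UTC: 14:10 − 6:30 = 07:40 on Sep 6.
+1 hour 8 minutes → arrive 08:48 UTC on Sep 6.
Flight 2 in UTC: 21:45 − 1:00 = 20:45 on Sep 6.
+15 hours → arrive 11:45 UTC on Sep 7.
Flight 1 lands earlier by 26 hours 57 minutes.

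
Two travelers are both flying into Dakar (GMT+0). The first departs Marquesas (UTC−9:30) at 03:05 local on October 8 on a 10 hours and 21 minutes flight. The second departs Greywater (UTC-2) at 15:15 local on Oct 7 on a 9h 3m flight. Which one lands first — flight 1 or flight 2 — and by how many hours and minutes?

the second, by 20 hours 38 minutes

Flight 1 in UTC: 03:05 + 9:30 = 12:35 on Oct 8.
+10 hours 21 minutes → arrive 22:56 UTC on Oct 8.
Flight 2 in UTC: 15:15 + 2:00 = 17:15 on Oct 7.
+9 hours 3 minutes → arrive 02:18 UTC on Oct 8.
Flight 2 lands earlier by 20 hours 38 minutes.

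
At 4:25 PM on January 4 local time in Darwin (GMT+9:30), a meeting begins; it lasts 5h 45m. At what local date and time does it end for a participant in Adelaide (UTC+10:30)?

11:10 PM on January 4

Convert start to UTC: 4:25 PM − 9:30 = 6:55 AM UTC on Jan 4.
Add 5 hours 45 minutes duration → 12:40 PM UTC.
Adelaide is UTC+10:30, so local end time = 12:40 PM + 10:30 = 11:10 PM on Jan 4.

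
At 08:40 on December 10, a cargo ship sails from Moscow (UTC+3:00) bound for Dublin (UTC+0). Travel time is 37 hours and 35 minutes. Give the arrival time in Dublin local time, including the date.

19:15 on Dec 11

Convert departure to UTC: 08:40 − 3:00 = 05:40 UTC on Dec 10.
Add 37 hours 35 minutes travel time → 19:15 UTC (Dec 11).
Dublin is UTC+0, so local arrival is the same: 19:15 on Dec 11.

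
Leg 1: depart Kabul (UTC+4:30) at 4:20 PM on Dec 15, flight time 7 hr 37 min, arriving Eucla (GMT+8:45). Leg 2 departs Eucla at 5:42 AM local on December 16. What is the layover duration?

1 hour 30 minutes

Convert departure to UTC: 4:20 PM − 4:30 = 11:50 AM UTC on Dec 15.
Add 7 hours 37 minutes flight time → 7:27 PM UTC.
Eucla is UTC+8:45, so local arrival = 7:27 PM + 8:45 = 4:12 AM on Dec 16.
Layover = 5:42 AM − 4:12 AM = 1 hour 30 minutes.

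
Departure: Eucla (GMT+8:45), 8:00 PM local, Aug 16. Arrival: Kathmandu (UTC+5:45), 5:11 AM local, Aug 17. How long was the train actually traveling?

12 hours 11 minutes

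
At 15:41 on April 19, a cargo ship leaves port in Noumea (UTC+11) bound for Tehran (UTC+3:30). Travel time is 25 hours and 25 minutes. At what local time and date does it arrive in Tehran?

Convert departure to UTC: 15:41 − 11:00 = 04:41 UTC on Apr 19.
Add 25 hours and 25 minutes travel time → 06:06 UTC (Apr 20).
Tehran is UTC+3:30, so local arrival = 06:06 + 3:30 = 09:36 on Apr 20.

09:36 on Apr 20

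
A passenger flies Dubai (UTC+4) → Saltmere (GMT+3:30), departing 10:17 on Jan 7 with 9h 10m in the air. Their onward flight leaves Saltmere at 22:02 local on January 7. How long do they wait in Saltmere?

3 hours 5 minutes

Convert departure to UTC: 10:17 − 4:00 = 06:17 UTC on Jan 7.
Add 9 hours 10 minutes flight time → 15:27 UTC.
Saltmere is UTC+3:30, so local arrival = 15:27 + 3:30 = 18:57 on Jan 7.
Layover = 22:02 − 18:57 = 3 hours 5 minutes.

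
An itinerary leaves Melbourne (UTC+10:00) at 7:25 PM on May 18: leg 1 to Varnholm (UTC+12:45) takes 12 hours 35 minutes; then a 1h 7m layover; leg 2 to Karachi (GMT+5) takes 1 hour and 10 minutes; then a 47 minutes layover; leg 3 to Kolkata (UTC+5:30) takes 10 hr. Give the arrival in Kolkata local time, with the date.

4:34 PM on May 19

Convert departure to UTC: 7:25 PM − 10:00 = 9:25 AM UTC on May 18.
Add 12 hours and 35 minutes leg 1 → 10:00 PM UTC.
Add 1 hour 7 minutes layover in Varnholm → 11:07 PM UTC.
Add 1 hour 10 minutes leg 2 → 12:17 AM UTC (May 19).
Add 47 minutes layover in Karachi → 1:04 AM UTC.
Add 10 hours leg 3 → 11:04 AM UTC.
Kolkata is UTC+5:30, so local arrival = 11:04 AM + 5:30 = 4:34 PM on May 19.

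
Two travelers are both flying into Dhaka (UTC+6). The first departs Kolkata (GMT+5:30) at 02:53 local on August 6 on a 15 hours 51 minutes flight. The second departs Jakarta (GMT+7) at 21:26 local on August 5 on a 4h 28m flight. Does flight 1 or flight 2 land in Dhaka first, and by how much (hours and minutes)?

the second, by 18 hours 20 minutes

Flight 1 in UTC: 02:53 − 5:30 = 21:23 on Aug 5.
+15 hours and 51 minutes → arrive 13:14 UTC on Aug 6.
Flight 2 in UTC: 21:26 − 7:00 = 14:26 on Aug 5.
+4 hours 28 minutes → arrive 18:54 UTC on Aug 5.
Flight 2 lands earlier by 18 hours 20 minutes.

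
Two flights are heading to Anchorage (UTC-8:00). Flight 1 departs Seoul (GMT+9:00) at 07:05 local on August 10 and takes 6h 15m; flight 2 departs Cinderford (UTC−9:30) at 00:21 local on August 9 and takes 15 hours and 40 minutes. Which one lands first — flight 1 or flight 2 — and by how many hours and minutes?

the second, by 2 hours 49 minutes

Flight 1 in UTC: 07:05 − 9:00 = 22:05 on Aug 9.
+6 hours and 15 minutes → arrive 04:20 UTC on Aug 10.
Flight 2 in UTC: 00:21 + 9:30 = 09:51 on Aug 9.
+15 hours 40 minutes → arrive 01:31 UTC on Aug 10.
Flight 2 lands earlier by 2 hours 49 minutes.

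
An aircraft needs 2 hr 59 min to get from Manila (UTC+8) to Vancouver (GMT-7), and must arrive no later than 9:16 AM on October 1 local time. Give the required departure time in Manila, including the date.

9:17 PM on Oct 1

Target arrival in UTC: 9:16 AM + 7:00 = 4:16 PM on Oct 1.
Subtract 2 hours 59 minutes → departure 1:17 PM UTC on Oct 1.
Manila is UTC+8:00: 1:17 PM + 8:00 = 9:17 PM on Oct 1.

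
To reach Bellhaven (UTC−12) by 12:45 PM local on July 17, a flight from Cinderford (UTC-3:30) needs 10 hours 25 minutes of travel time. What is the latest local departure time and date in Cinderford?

10:50 AM on July 17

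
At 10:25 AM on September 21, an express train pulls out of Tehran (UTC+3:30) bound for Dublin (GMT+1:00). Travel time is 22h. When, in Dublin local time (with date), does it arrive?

Convert departure to UTC: 10:25 AM − 3:30 = 6:55 AM UTC on Sep 21.
Add 22 hours travel time → 4:55 AM UTC (Sep 22).
Dublin is UTC+1:00, so local arrival = 4:55 AM + 1:00 = 5:55 AM on Sep 22.

5:55 AM on Sep 22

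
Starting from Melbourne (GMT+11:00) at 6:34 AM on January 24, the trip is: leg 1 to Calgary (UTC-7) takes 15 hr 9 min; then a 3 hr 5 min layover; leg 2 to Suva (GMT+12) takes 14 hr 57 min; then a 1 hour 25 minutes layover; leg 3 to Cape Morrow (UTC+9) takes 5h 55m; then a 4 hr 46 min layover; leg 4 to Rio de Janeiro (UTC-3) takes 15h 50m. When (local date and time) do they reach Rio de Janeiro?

5:41 AM on January 26

Convert departure to UTC: 6:34 AM − 11:00 = 7:34 PM UTC on Jan 23.
Add 15 hours 9 minutes leg 1 → 10:43 AM UTC (Jan 24).
Add 3 hours 5 minutes layover in Calgary → 1:48 PM UTC.
Add 14 hours and 57 minutes leg 2 → 4:45 AM UTC (Jan 25).
Add 1 hour 25 minutes layover in Suva → 6:10 AM UTC.
Add 5 hours and 55 minutes leg 3 → 12:05 PM UTC.
Add 4 hours and 46 minutes layover in Cape Morrow → 4:51 PM UTC.
Add 15 hours 50 minutes leg 4 → 8:41 AM UTC (Jan 26).
Rio de Janeiro is UTC−3:00, so local arrival = 8:41 AM − 3:00 = 5:41 AM on Jan 26.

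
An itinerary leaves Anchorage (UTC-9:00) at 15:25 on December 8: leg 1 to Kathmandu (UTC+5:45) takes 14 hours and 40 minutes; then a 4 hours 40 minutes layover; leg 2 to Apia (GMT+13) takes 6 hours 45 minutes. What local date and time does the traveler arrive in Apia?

15:30 on December 10

Convert departure to UTC: 15:25 + 9:00 = 00:25 UTC on Dec 9.
Add 14 hours and 40 minutes leg 1 → 15:05 UTC.
Add 4 hours 40 minutes layover in Kathmandu → 19:45 UTC.
Add 6 hours 45 minutes leg 2 → 02:30 UTC (Dec 10).
Apia is UTC+13:00, so local arrival = 02:30 + 13:00 = 15:30 on Dec 10.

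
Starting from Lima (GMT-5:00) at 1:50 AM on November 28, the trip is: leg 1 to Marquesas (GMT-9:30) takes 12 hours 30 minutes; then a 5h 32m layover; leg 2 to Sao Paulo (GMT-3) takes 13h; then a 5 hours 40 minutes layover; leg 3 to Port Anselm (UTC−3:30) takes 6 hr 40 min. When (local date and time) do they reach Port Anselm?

10:42 PM on November 29

Convert departure to UTC: 1:50 AM + 5:00 = 6:50 AM UTC on Nov 28.
Add 12 hours 30 minutes leg 1 → 7:20 PM UTC.
Add 5 hours 32 minutes layover in Marquesas → 12:52 AM UTC (Nov 29).
Add 13 hours leg 2 → 1:52 PM UTC.
Add 5 hours 40 minutes layover in Sao Paulo → 7:32 PM UTC.
Add 6 hours 40 minutes leg 3 → 2:12 AM UTC (Nov 30).
Port Anselm is UTC−3:30, so local arrival = 2:12 AM − 3:30 = 10:42 PM on Nov 29.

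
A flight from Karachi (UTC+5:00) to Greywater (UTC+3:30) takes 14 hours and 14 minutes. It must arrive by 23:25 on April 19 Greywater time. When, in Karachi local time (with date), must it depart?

10:41 on Apr 19

Target arrival in UTC: 23:25 − 3:30 = 19:55 on Apr 19.
Subtract 14 hours 14 minutes → departure 05:41 UTC on Apr 19.
Karachi is UTC+5:00: 05:41 + 5:00 = 10:41 on Apr 19.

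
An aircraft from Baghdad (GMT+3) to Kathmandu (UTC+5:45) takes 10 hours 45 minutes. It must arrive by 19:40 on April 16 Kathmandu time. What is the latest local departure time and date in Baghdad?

06:10 on April 16

Target arrival in UTC: 19:40 − 5:45 = 13:55 on Apr 16.
Subtract 10 hours and 45 minutes → departure 03:10 UTC on Apr 16.
Baghdad is UTC+3:00: 03:10 + 3:00 = 06:10 on Apr 16.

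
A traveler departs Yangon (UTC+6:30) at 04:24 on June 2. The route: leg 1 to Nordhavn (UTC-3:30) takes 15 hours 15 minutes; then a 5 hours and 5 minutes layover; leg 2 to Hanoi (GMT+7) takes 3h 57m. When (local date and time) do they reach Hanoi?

05:11 on June 3

Convert departure to UTC: 04:24 − 6:30 = 21:54 UTC on Jun 1.
Add 15 hours and 15 minutes leg 1 → 13:09 UTC (Jun 2).
Add 5 hours and 5 minutes layover in Nordhavn → 18:14 UTC.
Add 3 hours and 57 minutes leg 2 → 22:11 UTC.
Hanoi is UTC+7:00, so local arrival = 22:11 + 7:00 = 05:11 on Jun 3.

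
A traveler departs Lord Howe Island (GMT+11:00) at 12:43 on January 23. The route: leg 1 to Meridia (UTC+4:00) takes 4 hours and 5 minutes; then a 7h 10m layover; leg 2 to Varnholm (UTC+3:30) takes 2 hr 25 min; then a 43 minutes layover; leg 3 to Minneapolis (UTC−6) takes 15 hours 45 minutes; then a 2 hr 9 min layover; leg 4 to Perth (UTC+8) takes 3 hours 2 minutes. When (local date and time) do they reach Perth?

21:02 on Jan 24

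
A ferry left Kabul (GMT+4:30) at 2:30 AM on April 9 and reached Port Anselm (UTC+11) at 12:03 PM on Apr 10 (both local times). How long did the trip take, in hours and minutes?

Departure in UTC: 2:30 AM − 4:30 = 10:00 PM on Apr 8.
Arrival in UTC: 12:03 PM − 11:00 = 1:03 AM on Apr 10.
Elapsed = 1:03 AM − 10:00 PM (+2 days) = 27 hours 3 minutes.

27 hours 3 minutes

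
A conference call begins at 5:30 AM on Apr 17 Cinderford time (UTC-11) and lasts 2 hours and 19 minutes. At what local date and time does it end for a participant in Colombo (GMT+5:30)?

12:19 AM on April 18

Colombo is 16:30 ahead of Cinderford.
After 2 hours and 19 minutes it is 7:49 AM in Cinderford.
Shift by the zone difference: 7:49 AM + 16:30 = 12:19 AM on Apr 18 in Colombo.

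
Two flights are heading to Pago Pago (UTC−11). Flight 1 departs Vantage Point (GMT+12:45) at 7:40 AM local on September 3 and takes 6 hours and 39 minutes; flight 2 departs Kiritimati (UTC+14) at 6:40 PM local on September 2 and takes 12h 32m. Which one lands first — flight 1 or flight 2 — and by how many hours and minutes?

the second, by 8 hours 22 minutes

Flight 1 in UTC: 7:40 AM − 12:45 = 6:55 PM on Sep 2.
+6 hours 39 minutes → arrive 1:34 AM UTC on Sep 3.
Flight 2 in UTC: 6:40 PM − 14:00 = 4:40 AM on Sep 2.
+12 hours 32 minutes → arrive 5:12 PM UTC on Sep 2.
Flight 2 lands earlier by 8 hours 22 minutes.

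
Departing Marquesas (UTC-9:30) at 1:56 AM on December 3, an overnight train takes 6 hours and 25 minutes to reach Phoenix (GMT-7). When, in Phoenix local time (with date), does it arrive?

Phoenix is 2:30 ahead of Marquesas.
After 6 hours 25 minutes it is 8:21 AM in Marquesas.
Shift by the zone difference: 8:21 AM + 2:30 = 10:51 AM on Dec 3 in Phoenix.

10:51 AM on December 3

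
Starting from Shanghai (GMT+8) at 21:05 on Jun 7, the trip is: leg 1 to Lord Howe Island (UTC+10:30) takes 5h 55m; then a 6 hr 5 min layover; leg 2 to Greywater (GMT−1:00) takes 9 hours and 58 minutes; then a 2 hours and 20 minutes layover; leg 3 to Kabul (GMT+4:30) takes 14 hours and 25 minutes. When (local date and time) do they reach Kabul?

Convert departure to UTC: 21:05 − 8:00 = 13:05 UTC on Jun 7.
Add 5 hours and 55 minutes leg 1 → 19:00 UTC.
Add 6 hours and 5 minutes layover in Lord Howe Island → 01:05 UTC (Jun 8).
Add 9 hours 58 minutes leg 2 → 11:03 UTC.
Add 2 hours and 20 minutes layover in Greywater → 13:23 UTC.
Add 14 hours 25 minutes leg 3 → 03:48 UTC (Jun 9).
Kabul is UTC+4:30, so local arrival = 03:48 + 4:30 = 08:18 on Jun 9.

08:18 on June 9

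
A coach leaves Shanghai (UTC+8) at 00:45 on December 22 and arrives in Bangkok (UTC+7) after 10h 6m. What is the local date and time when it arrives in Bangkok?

Convert departure to UTC: 00:45 − 8:00 = 16:45 UTC on Dec 21.
Add 10 hours and 6 minutes travel time → 02:51 UTC (Dec 22).
Bangkok is UTC+7:00, so local arrival = 02:51 + 7:00 = 09:51 on Dec 22.

09:51 on December 22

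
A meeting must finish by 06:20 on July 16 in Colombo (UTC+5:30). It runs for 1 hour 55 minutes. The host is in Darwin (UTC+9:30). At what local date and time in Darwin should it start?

Target end time in UTC: 06:20 − 5:30 = 00:50 on Jul 16.
Subtract 1 hour and 55 minutes → start 22:55 UTC on Jul 15.
Darwin is UTC+9:30: 22:55 + 9:30 = 08:25 on Jul 16.

08:25 on Jul 16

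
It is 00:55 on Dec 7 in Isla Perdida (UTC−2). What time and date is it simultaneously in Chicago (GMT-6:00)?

20:55 on December 6

In UTC: 00:55 + 2:00 = 02:55 on Dec 7.
Chicago is UTC−6:00: 02:55 − 6:00 = 20:55 on Dec 6.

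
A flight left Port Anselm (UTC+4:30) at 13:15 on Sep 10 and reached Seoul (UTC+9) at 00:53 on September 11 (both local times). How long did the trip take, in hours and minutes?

7 hours 8 minutes

Seoul is 4:30 ahead of Port Anselm.
Clock-face elapsed time (ignoring zones) is 11 hours 38 minutes.
Actual elapsed = 11 hours 38 minutes − 4:30 = 7 hours 8 minutes.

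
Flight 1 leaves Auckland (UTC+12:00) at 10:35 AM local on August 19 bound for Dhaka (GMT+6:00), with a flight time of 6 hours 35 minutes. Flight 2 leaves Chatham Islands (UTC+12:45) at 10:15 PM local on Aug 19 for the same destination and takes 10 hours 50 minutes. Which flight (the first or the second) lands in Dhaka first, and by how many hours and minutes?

the first, by 15 hours 10 minutes

Flight 1 in UTC: 10:35 AM − 12:00 = 10:35 PM on Aug 18.
+6 hours 35 minutes → arrive 5:10 AM UTC on Aug 19.
Flight 2 in UTC: 10:15 PM − 12:45 = 9:30 AM on Aug 19.
+10 hours and 50 minutes → arrive 8:20 PM UTC on Aug 19.
Flight 1 lands earlier by 15 hours 10 minutes.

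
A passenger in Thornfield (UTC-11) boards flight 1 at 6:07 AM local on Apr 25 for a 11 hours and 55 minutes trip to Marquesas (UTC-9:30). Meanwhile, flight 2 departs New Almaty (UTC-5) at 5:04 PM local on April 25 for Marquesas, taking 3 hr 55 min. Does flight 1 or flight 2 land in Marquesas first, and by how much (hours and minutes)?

Flight 1 in UTC: 6:07 AM + 11:00 = 5:07 PM on Apr 25.
+11 hours and 55 minutes → arrive 5:02 AM UTC on Apr 26.
Flight 2 in UTC: 5:04 PM + 5:00 = 10:04 PM on Apr 25.
+3 hours 55 minutes → arrive 1:59 AM UTC on Apr 26.
Flight 2 lands earlier by 3 hours 3 minutes.

the second, by 3 hours 3 minutes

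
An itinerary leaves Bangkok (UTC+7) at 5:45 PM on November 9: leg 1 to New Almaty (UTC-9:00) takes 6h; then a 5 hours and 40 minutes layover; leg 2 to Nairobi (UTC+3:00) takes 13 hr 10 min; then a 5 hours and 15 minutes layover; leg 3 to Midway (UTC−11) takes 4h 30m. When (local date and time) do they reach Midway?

Convert departure to UTC: 5:45 PM − 7:00 = 10:45 AM UTC on Nov 9.
Add 6 hours leg 1 → 4:45 PM UTC.
Add 5 hours and 40 minutes layover in New Almaty → 10:25 PM UTC.
Add 13 hours and 10 minutes leg 2 → 11:35 AM UTC (Nov 10).
Add 5 hours 15 minutes layover in Nairobi → 4:50 PM UTC.
Add 4 hours 30 minutes leg 3 → 9:20 PM UTC.
Midway is UTC−11:00, so local arrival = 9:20 PM − 11:00 = 10:20 AM on Nov 10.

10:20 AM on Nov 10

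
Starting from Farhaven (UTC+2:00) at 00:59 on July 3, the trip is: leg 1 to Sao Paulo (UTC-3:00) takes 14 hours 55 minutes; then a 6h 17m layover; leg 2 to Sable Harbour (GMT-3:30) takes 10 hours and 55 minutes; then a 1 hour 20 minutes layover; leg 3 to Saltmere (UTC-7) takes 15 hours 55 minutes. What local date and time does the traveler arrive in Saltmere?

Convert departure to UTC: 00:59 − 2:00 = 22:59 UTC on Jul 2.
Add 14 hours 55 minutes leg 1 → 13:54 UTC (Jul 3).
Add 6 hours 17 minutes layover in Sao Paulo → 20:11 UTC.
Add 10 hours and 55 minutes leg 2 → 07:06 UTC (Jul 4).
Add 1 hour 20 minutes layover in Sable Harbour → 08:26 UTC.
Add 15 hours 55 minutes leg 3 → 00:21 UTC (Jul 5).
Saltmere is UTC−7:00, so local arrival = 00:21 − 7:00 = 17:21 on Jul 4.

17:21 on July 4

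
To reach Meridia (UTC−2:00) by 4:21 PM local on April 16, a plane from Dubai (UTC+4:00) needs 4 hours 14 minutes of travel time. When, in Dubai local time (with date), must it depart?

6:07 PM on April 16

Target arrival in UTC: 4:21 PM + 2:00 = 6:21 PM on Apr 16.
Subtract 4 hours and 14 minutes → departure 2:07 PM UTC on Apr 16.
Dubai is UTC+4:00: 2:07 PM + 4:00 = 6:07 PM on Apr 16.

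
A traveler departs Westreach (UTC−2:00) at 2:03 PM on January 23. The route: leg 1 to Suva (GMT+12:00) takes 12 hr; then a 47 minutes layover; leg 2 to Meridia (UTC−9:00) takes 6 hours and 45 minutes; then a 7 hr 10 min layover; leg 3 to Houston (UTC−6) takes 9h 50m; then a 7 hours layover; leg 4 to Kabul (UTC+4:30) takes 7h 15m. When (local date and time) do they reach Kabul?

Convert departure to UTC: 2:03 PM + 2:00 = 4:03 PM UTC on Jan 23.
Add 12 hours leg 1 → 4:03 AM UTC (Jan 24).
Add 47 minutes layover in Suva → 4:50 AM UTC.
Add 6 hours 45 minutes leg 2 → 11:35 AM UTC.
Add 7 hours 10 minutes layover in Meridia → 6:45 PM UTC.
Add 9 hours 50 minutes leg 3 → 4:35 AM UTC (Jan 25).
Add 7 hours layover in Houston → 11:35 AM UTC.
Add 7 hours 15 minutes leg 4 → 6:50 PM UTC.
Kabul is UTC+4:30, so local arrival = 6:50 PM + 4:30 = 11:20 PM on Jan 25.

11:20 PM on January 25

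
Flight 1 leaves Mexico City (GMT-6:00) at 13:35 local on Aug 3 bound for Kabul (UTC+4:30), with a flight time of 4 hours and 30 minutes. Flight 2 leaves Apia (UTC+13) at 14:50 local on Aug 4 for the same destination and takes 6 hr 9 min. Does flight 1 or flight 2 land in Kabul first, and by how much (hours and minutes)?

the first, by 7 hours 54 minutes

Flight 1 in UTC: 13:35 + 6:00 = 19:35 on Aug 3.
+4 hours and 30 minutes → arrive 00:05 UTC on Aug 4.
Flight 2 in UTC: 14:50 − 13:00 = 01:50 on Aug 4.
+6 hours and 9 minutes → arrive 07:59 UTC on Aug 4.
Flight 1 lands earlier by 7 hours 54 minutes.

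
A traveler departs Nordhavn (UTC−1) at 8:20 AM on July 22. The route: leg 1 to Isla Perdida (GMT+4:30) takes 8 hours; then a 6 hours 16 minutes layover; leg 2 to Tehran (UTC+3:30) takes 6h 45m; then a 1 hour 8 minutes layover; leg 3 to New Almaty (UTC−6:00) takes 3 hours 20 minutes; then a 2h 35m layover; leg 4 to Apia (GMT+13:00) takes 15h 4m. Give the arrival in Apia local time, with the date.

Convert departure to UTC: 8:20 AM + 1:00 = 9:20 AM UTC on Jul 22.
Add 8 hours leg 1 → 5:20 PM UTC.
Add 6 hours and 16 minutes layover in Isla Perdida → 11:36 PM UTC.
Add 6 hours 45 minutes leg 2 → 6:21 AM UTC (Jul 23).
Add 1 hour and 8 minutes layover in Tehran → 7:29 AM UTC.
Add 3 hours and 20 minutes leg 3 → 10:49 AM UTC.
Add 2 hours and 35 minutes layover in New Almaty → 1:24 PM UTC.
Add 15 hours and 4 minutes leg 4 → 4:28 AM UTC (Jul 24).
Apia is UTC+13:00, so local arrival = 4:28 AM + 13:00 = 5:28 PM on Jul 24.

5:28 PM on July 24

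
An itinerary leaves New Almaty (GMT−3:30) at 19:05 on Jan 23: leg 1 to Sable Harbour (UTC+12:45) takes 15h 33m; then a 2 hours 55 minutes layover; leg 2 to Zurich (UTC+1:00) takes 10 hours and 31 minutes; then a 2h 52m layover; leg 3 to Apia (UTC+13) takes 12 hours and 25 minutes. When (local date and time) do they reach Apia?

Convert departure to UTC: 19:05 + 3:30 = 22:35 UTC on Jan 23.
Add 15 hours 33 minutes leg 1 → 14:08 UTC (Jan 24).
Add 2 hours 55 minutes layover in Sable Harbour → 17:03 UTC.
Add 10 hours and 31 minutes leg 2 → 03:34 UTC (Jan 25).
Add 2 hours 52 minutes layover in Zurich → 06:26 UTC.
Add 12 hours and 25 minutes leg 3 → 18:51 UTC.
Apia is UTC+13:00, so local arrival = 18:51 + 13:00 = 07:51 on Jan 26.

07:51 on January 26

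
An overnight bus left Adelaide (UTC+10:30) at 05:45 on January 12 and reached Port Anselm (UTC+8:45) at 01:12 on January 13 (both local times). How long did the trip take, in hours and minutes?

21 hours 12 minutes

Port Anselm is 1:45 behind Adelaide.
Clock-face elapsed time (ignoring zones) is 19 hours 27 minutes.
Actual elapsed = 19 hours 27 minutes + 1:45 = 21 hours 12 minutes.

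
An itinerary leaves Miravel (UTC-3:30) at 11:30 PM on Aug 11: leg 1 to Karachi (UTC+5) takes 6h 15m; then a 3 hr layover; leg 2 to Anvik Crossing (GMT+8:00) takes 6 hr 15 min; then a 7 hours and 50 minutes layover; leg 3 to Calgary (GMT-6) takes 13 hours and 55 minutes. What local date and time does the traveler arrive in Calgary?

10:15 AM on Aug 13

Convert departure to UTC: 11:30 PM + 3:30 = 3:00 AM UTC on Aug 12.
Add 6 hours and 15 minutes leg 1 → 9:15 AM UTC.
Add 3 hours layover in Karachi → 12:15 PM UTC.
Add 6 hours 15 minutes leg 2 → 6:30 PM UTC.
Add 7 hours 50 minutes layover in Anvik Crossing → 2:20 AM UTC (Aug 13).
Add 13 hours and 55 minutes leg 3 → 4:15 PM UTC.
Calgary is UTC−6:00, so local arrival = 4:15 PM − 6:00 = 10:15 AM on Aug 13.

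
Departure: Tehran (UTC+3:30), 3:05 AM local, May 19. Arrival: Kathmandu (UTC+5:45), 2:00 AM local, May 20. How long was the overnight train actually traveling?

20 hours 40 minutes

Departure in UTC: 3:05 AM − 3:30 = 11:35 PM on May 18.
Arrival in UTC: 2:00 AM − 5:45 = 8:15 PM on May 19.
Elapsed = 8:15 PM − 11:35 PM (+1 day) = 20 hours 40 minutes.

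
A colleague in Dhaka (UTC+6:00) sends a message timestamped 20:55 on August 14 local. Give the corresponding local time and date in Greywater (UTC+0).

14:55 on Aug 14

In UTC: 20:55 − 6:00 = 14:55 on Aug 14.
Greywater is UTC+0, so it is 14:55 on Aug 14.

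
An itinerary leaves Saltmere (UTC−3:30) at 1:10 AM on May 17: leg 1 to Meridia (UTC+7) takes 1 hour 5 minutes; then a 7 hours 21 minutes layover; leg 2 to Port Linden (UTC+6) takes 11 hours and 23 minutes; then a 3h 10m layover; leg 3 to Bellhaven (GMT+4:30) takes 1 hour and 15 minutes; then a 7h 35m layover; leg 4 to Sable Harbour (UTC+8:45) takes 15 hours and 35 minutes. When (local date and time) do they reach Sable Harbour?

12:49 PM on May 19

Convert departure to UTC: 1:10 AM + 3:30 = 4:40 AM UTC on May 17.
Add 1 hour 5 minutes leg 1 → 5:45 AM UTC.
Add 7 hours and 21 minutes layover in Meridia → 1:06 PM UTC.
Add 11 hours and 23 minutes leg 2 → 12:29 AM UTC (May 18).
Add 3 hours 10 minutes layover in Port Linden → 3:39 AM UTC.
Add 1 hour and 15 minutes leg 3 → 4:54 AM UTC.
Add 7 hours 35 minutes layover in Bellhaven → 12:29 PM UTC.
Add 15 hours and 35 minutes leg 4 → 4:04 AM UTC (May 19).
Sable Harbour is UTC+8:45, so local arrival = 4:04 AM + 8:45 = 12:49 PM on May 19.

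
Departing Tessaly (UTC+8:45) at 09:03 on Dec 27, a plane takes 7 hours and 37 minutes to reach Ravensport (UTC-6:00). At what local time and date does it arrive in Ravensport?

Ravensport is 14:45 behind Tessaly.
After 7 hours 37 minutes it is 16:40 in Tessaly.
Shift by the zone difference: 16:40 − 14:45 = 01:55 on Dec 27 in Ravensport.

01:55 on December 27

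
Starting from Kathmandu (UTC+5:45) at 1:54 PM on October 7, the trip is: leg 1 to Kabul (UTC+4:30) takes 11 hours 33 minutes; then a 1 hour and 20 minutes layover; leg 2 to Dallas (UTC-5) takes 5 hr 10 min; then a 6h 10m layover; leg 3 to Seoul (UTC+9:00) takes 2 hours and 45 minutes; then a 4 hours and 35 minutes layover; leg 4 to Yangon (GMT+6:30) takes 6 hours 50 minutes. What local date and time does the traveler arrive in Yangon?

5:02 AM on October 9

Convert departure to UTC: 1:54 PM − 5:45 = 8:09 AM UTC on Oct 7.
Add 11 hours and 33 minutes leg 1 → 7:42 PM UTC.
Add 1 hour and 20 minutes layover in Kabul → 9:02 PM UTC.
Add 5 hours and 10 minutes leg 2 → 2:12 AM UTC (Oct 8).
Add 6 hours 10 minutes layover in Dallas → 8:22 AM UTC.
Add 2 hours and 45 minutes leg 3 → 11:07 AM UTC.
Add 4 hours 35 minutes layover in Seoul → 3:42 PM UTC.
Add 6 hours and 50 minutes leg 4 → 10:32 PM UTC.
Yangon is UTC+6:30, so local arrival = 10:32 PM + 6:30 = 5:02 AM on Oct 9.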